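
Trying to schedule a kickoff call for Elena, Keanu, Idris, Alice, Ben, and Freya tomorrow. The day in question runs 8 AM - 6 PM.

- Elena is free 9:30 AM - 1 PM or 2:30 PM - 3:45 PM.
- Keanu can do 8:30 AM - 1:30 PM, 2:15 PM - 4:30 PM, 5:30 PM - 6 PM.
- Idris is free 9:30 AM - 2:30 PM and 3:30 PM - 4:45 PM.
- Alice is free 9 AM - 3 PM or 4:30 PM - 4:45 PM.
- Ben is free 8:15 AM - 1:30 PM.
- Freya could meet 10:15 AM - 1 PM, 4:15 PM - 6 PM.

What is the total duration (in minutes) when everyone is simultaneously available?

165

Elena ∩ Keanu: 09:30-13:00, 14:30-15:45.
Elena ∩ Keanu ∩ Idris: 09:30-13:00, 15:30-15:45.
Elena ∩ Keanu ∩ Idris ∩ Alice: 09:30-13:00.
Elena ∩ Keanu ∩ Idris ∩ Alice ∩ Ben: 09:30-13:00.
Elena ∩ Keanu ∩ Idris ∩ Alice ∩ Ben ∩ Freya: 10:15-13:00.
That's a single block of 165 minutes.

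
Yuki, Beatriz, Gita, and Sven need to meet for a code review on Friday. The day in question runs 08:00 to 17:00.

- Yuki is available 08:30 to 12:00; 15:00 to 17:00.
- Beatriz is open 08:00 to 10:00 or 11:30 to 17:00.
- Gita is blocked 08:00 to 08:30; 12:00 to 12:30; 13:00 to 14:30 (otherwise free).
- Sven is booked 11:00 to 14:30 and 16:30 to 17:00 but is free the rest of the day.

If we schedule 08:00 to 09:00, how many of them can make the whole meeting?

2

Yuki free: 08:30-12:00, 15:00-17:00.
Beatriz free: 08:00-10:00, 11:30-17:00.
Gita free: 08:30-12:00, 12:30-13:00, 14:30-17:00 (invert busy blocks within the working day).
Sven free: 08:00-11:00, 14:30-16:30 (invert busy blocks within the working day).
Beatriz and Sven can make the full 08:00-09:00 slot — that's 2.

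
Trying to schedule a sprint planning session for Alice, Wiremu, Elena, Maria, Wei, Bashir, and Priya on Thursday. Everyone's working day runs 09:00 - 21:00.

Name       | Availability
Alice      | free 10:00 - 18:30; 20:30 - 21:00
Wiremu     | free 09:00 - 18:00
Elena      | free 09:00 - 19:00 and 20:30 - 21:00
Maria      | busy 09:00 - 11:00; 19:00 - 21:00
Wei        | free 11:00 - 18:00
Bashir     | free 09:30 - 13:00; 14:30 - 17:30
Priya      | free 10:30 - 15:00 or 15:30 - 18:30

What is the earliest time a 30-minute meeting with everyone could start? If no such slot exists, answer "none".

11:00

Alice free: 10:00-18:30, 20:30-21:00.
Wiremu free: 09:00-18:00.
Elena free: 09:00-19:00, 20:30-21:00.
Maria free: 11:00-19:00 (invert busy blocks within the working day).
Wei free: 11:00-18:00.
Bashir free: 09:30-13:00, 14:30-17:30.
Priya free: 10:30-15:00, 15:30-18:30.
Alice ∩ Wiremu: 10:00-18:00.
Alice ∩ Wiremu ∩ Elena: 10:00-18:00.
Alice ∩ Wiremu ∩ Elena ∩ Maria: 11:00-18:00.
Alice ∩ Wiremu ∩ Elena ∩ Maria ∩ Wei: 11:00-18:00.
Alice ∩ Wiremu ∩ Elena ∩ Maria ∩ Wei ∩ Bashir: 11:00-13:00, 14:30-17:30.
Alice ∩ Wiremu ∩ Elena ∩ Maria ∩ Wei ∩ Bashir ∩ Priya: 11:00-13:00, 14:30-15:00, 15:30-17:30.
So the common availability across everyone is 11:00-13:00, 14:30-15:00, 15:30-17:30.
The first common window of at least 30 minutes is 11:00-13:00, so the earliest start is 11:00.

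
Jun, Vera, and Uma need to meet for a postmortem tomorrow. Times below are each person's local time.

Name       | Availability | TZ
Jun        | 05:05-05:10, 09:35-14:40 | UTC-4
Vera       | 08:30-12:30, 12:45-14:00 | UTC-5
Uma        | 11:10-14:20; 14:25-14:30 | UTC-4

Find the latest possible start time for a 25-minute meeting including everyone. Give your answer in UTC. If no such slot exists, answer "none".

Jun in UTC: 09:05-09:10, 13:35-18:40 (add 4h to convert from UTC-4).
Vera in UTC: 13:30-17:30, 17:45-19:00 (add 5h to convert from UTC-5).
Uma in UTC: 15:10-18:20, 18:25-18:30 (add 4h to convert from UTC-4).
Jun ∩ Vera: 13:35-17:30, 17:45-18:40.
Jun ∩ Vera ∩ Uma: 15:10-17:30, 17:45-18:20, 18:25-18:30.
So the common availability across everyone is 15:10-17:30, 17:45-18:20, 18:25-18:30.
The last common window of at least 25 minutes is 17:45-18:20; a 25-minute meeting can start as late as 17:55 and still end by 18:20.

17:55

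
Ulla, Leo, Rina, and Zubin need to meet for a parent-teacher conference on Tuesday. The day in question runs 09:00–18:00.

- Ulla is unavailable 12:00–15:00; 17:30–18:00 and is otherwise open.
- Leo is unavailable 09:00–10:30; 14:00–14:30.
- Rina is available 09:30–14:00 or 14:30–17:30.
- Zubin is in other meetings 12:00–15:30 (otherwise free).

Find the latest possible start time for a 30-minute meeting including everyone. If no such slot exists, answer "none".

Ulla free: 09:00-12:00, 15:00-17:30 (invert busy blocks within the working day).
Leo free: 10:30-14:00, 14:30-18:00 (invert busy blocks within the working day).
Rina free: 09:30-14:00, 14:30-17:30.
Zubin free: 09:00-12:00, 15:30-18:00 (invert busy blocks within the working day).
Ulla ∩ Leo: 10:30-12:00, 15:00-17:30.
Ulla ∩ Leo ∩ Rina: 10:30-12:00, 15:00-17:30.
Ulla ∩ Leo ∩ Rina ∩ Zubin: 10:30-12:00, 15:30-17:30.
The last common window of at least 30 minutes is 15:30-17:30; a 30-minute meeting can start as late as 17:00 and still end by 17:30.

17:00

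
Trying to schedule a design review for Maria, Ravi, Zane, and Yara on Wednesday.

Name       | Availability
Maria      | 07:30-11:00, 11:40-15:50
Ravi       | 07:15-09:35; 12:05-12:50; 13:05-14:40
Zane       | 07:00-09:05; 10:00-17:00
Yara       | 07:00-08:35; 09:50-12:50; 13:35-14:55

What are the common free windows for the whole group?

Maria ∩ Ravi: 07:30-09:35, 12:05-12:50, 13:05-14:40.
Maria ∩ Ravi ∩ Zane: 07:30-09:05, 12:05-12:50, 13:05-14:40.
Maria ∩ Ravi ∩ Zane ∩ Yara: 07:30-08:35, 12:05-12:50, 13:35-14:40.

07:30-08:35, 12:05-12:50, 13:35-14:40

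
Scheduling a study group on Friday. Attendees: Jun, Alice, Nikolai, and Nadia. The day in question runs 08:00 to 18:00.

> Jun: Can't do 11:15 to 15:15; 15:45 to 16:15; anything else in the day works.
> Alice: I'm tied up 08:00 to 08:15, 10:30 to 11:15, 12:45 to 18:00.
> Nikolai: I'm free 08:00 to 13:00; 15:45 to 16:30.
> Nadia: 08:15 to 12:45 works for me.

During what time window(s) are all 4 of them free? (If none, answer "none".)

Jun free: 08:00-11:15, 15:15-15:45, 16:15-18:00 (invert busy blocks within the working day).
Alice free: 08:15-10:30, 11:15-12:45 (invert busy blocks within the working day).
Nikolai free: 08:00-13:00, 15:45-16:30.
Nadia free: 08:15-12:45.
Jun ∩ Alice: 08:15-10:30.
Jun ∩ Alice ∩ Nikolai: 08:15-10:30.
Jun ∩ Alice ∩ Nikolai ∩ Nadia: 08:15-10:30.
Those are the intersection windows.

08:15-10:30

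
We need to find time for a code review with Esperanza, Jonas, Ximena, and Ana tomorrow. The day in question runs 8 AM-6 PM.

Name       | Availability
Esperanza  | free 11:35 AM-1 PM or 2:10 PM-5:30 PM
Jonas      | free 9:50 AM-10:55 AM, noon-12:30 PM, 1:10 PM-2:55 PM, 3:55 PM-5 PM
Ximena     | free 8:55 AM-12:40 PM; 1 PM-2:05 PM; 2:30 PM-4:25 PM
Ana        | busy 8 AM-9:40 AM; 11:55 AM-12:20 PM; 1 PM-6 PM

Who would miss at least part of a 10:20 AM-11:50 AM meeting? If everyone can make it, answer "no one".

Esperanza, Jonas

Esperanza free: 11:35-13:00, 14:10-17:30.
Jonas free: 09:50-10:55, 12:00-12:30, 13:10-14:55, 15:55-17:00.
Ximena free: 08:55-12:40, 13:00-14:05, 14:30-16:25.
Ana free: 09:40-11:55, 12:20-13:00 (invert busy blocks within the working day).
Esperanza: not fully free for 10:20-11:50. Jonas: not fully free for 10:20-11:50. Ximena: free for 10:20-11:50. Ana: free for 10:20-11:50.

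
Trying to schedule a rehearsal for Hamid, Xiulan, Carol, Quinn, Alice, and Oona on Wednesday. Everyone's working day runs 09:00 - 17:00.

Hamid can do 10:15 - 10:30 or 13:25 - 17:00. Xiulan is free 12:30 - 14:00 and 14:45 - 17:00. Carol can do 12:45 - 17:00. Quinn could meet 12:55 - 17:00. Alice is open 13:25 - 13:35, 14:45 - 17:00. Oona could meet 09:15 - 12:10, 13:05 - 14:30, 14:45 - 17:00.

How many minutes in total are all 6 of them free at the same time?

145

Hamid ∩ Xiulan: 13:25-14:00, 14:45-17:00.
Hamid ∩ Xiulan ∩ Carol: 13:25-14:00, 14:45-17:00.
Hamid ∩ Xiulan ∩ Carol ∩ Quinn: 13:25-14:00, 14:45-17:00.
Hamid ∩ Xiulan ∩ Carol ∩ Quinn ∩ Alice: 13:25-13:35, 14:45-17:00.
Hamid ∩ Xiulan ∩ Carol ∩ Quinn ∩ Alice ∩ Oona: 13:25-13:35, 14:45-17:00.
Summing the common windows: 10 + 135 = 145 minutes.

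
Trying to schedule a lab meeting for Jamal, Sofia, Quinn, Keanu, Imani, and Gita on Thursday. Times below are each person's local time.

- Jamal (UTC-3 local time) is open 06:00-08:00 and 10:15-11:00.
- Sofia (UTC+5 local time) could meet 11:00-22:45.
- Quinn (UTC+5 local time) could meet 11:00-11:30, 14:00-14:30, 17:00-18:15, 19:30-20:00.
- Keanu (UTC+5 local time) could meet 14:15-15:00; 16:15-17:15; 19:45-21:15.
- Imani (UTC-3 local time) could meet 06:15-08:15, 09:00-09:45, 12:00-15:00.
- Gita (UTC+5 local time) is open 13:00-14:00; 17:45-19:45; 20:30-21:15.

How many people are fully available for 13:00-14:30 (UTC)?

2

Jamal in UTC: 09:00-11:00, 13:15-14:00 (add 3h to convert from UTC-3).
Sofia in UTC: 06:00-17:45 (subtract 5h to convert from UTC+5).
Quinn in UTC: 06:00-06:30, 09:00-09:30, 12:00-13:15, 14:30-15:00 (subtract 5h to convert from UTC+5).
Keanu in UTC: 09:15-10:00, 11:15-12:15, 14:45-16:15 (subtract 5h to convert from UTC+5).
Imani in UTC: 09:15-11:15, 12:00-12:45, 15:00-18:00 (add 3h to convert from UTC-3).
Gita in UTC: 08:00-09:00, 12:45-14:45, 15:30-16:15 (subtract 5h to convert from UTC+5).
Sofia and Gita can make the full 13:00-14:30 slot — that's 2.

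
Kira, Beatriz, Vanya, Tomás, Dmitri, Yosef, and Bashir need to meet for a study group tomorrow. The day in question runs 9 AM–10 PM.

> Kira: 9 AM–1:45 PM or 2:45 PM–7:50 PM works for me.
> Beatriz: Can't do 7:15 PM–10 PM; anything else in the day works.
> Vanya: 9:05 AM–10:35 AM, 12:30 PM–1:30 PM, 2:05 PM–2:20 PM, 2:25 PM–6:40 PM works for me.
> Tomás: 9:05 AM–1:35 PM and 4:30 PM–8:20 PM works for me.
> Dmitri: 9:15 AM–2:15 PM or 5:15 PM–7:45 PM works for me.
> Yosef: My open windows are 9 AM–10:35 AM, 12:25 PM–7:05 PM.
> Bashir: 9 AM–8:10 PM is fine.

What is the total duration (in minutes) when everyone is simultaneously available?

Kira free: 09:00-13:45, 14:45-19:50.
Beatriz free: 09:00-19:15 (invert busy blocks within the working day).
Vanya free: 09:05-10:35, 12:30-13:30, 14:05-14:20, 14:25-18:40.
Tomás free: 09:05-13:35, 16:30-20:20.
Dmitri free: 09:15-14:15, 17:15-19:45.
Yosef free: 09:00-10:35, 12:25-19:05.
Bashir free: 09:00-20:10.
Kira ∩ Beatriz: 09:00-13:45, 14:45-19:15.
Kira ∩ Beatriz ∩ Vanya: 09:05-10:35, 12:30-13:30, 14:45-18:40.
Kira ∩ Beatriz ∩ Vanya ∩ Tomás: 09:05-10:35, 12:30-13:30, 16:30-18:40.
Kira ∩ Beatriz ∩ Vanya ∩ Tomás ∩ Dmitri: 09:15-10:35, 12:30-13:30, 17:15-18:40.
Kira ∩ Beatriz ∩ Vanya ∩ Tomás ∩ Dmitri ∩ Yosef: 09:15-10:35, 12:30-13:30, 17:15-18:40.
Kira ∩ Beatriz ∩ Vanya ∩ Tomás ∩ Dmitri ∩ Yosef ∩ Bashir: 09:15-10:35, 12:30-13:30, 17:15-18:40.
Those are the intersection windows.
Summing the common windows: 80 + 60 + 85 = 225 minutes.

225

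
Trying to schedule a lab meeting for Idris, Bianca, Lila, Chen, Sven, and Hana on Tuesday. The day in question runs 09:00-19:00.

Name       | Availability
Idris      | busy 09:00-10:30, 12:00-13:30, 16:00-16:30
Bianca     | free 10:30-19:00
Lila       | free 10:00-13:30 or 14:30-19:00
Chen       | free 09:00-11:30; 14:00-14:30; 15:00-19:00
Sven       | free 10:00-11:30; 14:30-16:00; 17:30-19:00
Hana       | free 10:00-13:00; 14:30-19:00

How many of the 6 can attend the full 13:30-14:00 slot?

2

Idris free: 10:30-12:00, 13:30-16:00, 16:30-19:00 (invert busy blocks within the working day).
Bianca free: 10:30-19:00.
Lila free: 10:00-13:30, 14:30-19:00.
Chen free: 09:00-11:30, 14:00-14:30, 15:00-19:00.
Sven free: 10:00-11:30, 14:30-16:00, 17:30-19:00.
Hana free: 10:00-13:00, 14:30-19:00.
Idris and Bianca can make the full 13:30-14:00 slot — that's 2.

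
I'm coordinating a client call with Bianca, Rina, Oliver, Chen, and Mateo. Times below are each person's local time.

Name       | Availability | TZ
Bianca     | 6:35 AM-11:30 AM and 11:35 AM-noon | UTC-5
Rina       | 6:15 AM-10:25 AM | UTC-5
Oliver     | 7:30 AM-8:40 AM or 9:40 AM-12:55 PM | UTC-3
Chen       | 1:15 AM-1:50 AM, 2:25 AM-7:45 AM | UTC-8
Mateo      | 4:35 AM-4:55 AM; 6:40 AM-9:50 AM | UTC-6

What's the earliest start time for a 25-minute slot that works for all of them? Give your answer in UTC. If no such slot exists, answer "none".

Bianca in UTC: 11:35-16:30, 16:35-17:00 (add 5h to convert from UTC-5).
Rina in UTC: 11:15-15:25 (add 5h to convert from UTC-5).
Oliver in UTC: 10:30-11:40, 12:40-15:55 (add 3h to convert from UTC-3).
Chen in UTC: 09:15-09:50, 10:25-15:45 (add 8h to convert from UTC-8).
Mateo in UTC: 10:35-10:55, 12:40-15:50 (add 6h to convert from UTC-6).
Bianca ∩ Rina: 11:35-15:25.
Bianca ∩ Rina ∩ Oliver: 11:35-11:40, 12:40-15:25.
Bianca ∩ Rina ∩ Oliver ∩ Chen: 11:35-11:40, 12:40-15:25.
Bianca ∩ Rina ∩ Oliver ∩ Chen ∩ Mateo: 12:40-15:25.
The first common window of at least 25 minutes is 12:40-15:25, so the earliest start is 12:40.

12:40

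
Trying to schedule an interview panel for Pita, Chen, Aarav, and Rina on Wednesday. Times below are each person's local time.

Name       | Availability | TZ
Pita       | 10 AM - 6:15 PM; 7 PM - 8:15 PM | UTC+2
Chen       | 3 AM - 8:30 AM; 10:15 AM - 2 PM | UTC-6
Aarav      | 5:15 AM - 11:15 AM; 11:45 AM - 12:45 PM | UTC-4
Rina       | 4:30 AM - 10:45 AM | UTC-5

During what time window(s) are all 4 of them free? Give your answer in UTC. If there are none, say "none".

09:30-14:30

Pita in UTC: 08:00-16:15, 17:00-18:15 (subtract 2h to convert from UTC+2).
Chen in UTC: 09:00-14:30, 16:15-20:00 (add 6h to convert from UTC-6).
Aarav in UTC: 09:15-15:15, 15:45-16:45 (add 4h to convert from UTC-4).
Rina in UTC: 09:30-15:45 (add 5h to convert from UTC-5).
Pita ∩ Chen: 09:00-14:30, 17:00-18:15.
Pita ∩ Chen ∩ Aarav: 09:15-14:30.
Pita ∩ Chen ∩ Aarav ∩ Rina: 09:30-14:30.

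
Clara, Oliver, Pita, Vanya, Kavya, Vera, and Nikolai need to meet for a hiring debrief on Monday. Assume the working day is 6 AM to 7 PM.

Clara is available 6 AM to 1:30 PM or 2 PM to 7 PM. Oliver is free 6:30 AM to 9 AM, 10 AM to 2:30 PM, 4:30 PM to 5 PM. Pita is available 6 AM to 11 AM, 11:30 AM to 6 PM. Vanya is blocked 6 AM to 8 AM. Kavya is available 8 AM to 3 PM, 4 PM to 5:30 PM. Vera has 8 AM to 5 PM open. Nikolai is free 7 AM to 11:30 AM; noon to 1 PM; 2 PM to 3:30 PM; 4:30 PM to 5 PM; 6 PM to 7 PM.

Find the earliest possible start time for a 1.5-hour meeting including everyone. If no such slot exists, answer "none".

Clara free: 06:00-13:30, 14:00-19:00.
Oliver free: 06:30-09:00, 10:00-14:30, 16:30-17:00.
Pita free: 06:00-11:00, 11:30-18:00.
Vanya free: 08:00-19:00 (invert busy blocks within the working day).
Kavya free: 08:00-15:00, 16:00-17:30.
Vera free: 08:00-17:00.
Nikolai free: 07:00-11:30, 12:00-13:00, 14:00-15:30, 16:30-17:00, 18:00-19:00.
Clara ∩ Oliver: 06:30-09:00, 10:00-13:30, 14:00-14:30, 16:30-17:00.
Clara ∩ Oliver ∩ Pita: 06:30-09:00, 10:00-11:00, 11:30-13:30, 14:00-14:30, 16:30-17:00.
Clara ∩ Oliver ∩ Pita ∩ Vanya: 08:00-09:00, 10:00-11:00, 11:30-13:30, 14:00-14:30, 16:30-17:00.
Clara ∩ Oliver ∩ Pita ∩ Vanya ∩ Kavya: 08:00-09:00, 10:00-11:00, 11:30-13:30, 14:00-14:30, 16:30-17:00.
Clara ∩ Oliver ∩ Pita ∩ Vanya ∩ Kavya ∩ Vera: 08:00-09:00, 10:00-11:00, 11:30-13:30, 14:00-14:30, 16:30-17:00.
Clara ∩ Oliver ∩ Pita ∩ Vanya ∩ Kavya ∩ Vera ∩ Nikolai: 08:00-09:00, 10:00-11:00, 12:00-13:00, 14:00-14:30, 16:30-17:00.
So the common availability across everyone is 08:00-09:00, 10:00-11:00, 12:00-13:00, 14:00-14:30, 16:30-17:00.
No common window is at least 90 minutes long.

none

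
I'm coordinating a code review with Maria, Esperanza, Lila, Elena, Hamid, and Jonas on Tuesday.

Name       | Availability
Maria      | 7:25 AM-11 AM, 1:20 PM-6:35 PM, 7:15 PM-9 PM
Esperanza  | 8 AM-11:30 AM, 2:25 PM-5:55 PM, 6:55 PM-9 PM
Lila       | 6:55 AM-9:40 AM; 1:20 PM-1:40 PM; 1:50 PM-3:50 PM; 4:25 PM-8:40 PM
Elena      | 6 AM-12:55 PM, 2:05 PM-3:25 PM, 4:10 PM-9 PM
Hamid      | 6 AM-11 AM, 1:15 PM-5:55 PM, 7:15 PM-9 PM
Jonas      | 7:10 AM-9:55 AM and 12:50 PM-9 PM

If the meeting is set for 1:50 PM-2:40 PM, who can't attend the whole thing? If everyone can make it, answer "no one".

Elena, Esperanza

Maria: free for 13:50-14:40. Esperanza: not fully free for 13:50-14:40. Lila: free for 13:50-14:40. Elena: not fully free for 13:50-14:40. Hamid: free for 13:50-14:40. Jonas: free for 13:50-14:40.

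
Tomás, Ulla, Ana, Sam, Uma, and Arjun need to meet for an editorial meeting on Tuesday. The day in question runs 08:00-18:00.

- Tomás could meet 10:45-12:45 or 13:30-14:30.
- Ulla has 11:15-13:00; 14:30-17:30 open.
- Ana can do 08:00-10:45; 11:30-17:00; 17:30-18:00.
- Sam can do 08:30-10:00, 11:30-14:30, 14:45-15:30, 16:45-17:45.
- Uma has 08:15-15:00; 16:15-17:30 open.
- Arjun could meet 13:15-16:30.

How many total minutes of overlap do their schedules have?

0

Tomás ∩ Ulla: 11:15-12:45.
Tomás ∩ Ulla ∩ Ana: 11:30-12:45.
Tomás ∩ Ulla ∩ Ana ∩ Sam: 11:30-12:45.
Tomás ∩ Ulla ∩ Ana ∩ Sam ∩ Uma: 11:30-12:45.
Tomás ∩ Ulla ∩ Ana ∩ Sam ∩ Uma ∩ Arjun: ∅.
There is no time when everyone is free.
There is no common window, so the total is 0 minutes.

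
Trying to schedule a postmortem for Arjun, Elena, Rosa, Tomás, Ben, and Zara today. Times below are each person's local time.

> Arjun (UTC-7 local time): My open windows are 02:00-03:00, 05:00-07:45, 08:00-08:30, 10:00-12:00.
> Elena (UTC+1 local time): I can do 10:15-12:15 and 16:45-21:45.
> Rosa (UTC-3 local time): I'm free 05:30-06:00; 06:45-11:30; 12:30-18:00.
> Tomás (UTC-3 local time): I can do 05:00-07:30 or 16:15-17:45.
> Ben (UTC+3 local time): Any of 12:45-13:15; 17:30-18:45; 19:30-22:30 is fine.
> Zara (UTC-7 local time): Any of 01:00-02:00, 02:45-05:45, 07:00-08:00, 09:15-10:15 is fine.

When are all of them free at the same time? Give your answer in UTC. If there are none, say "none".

Arjun in UTC: 09:00-10:00, 12:00-14:45, 15:00-15:30, 17:00-19:00 (add 7h to convert from UTC-7).
Elena in UTC: 09:15-11:15, 15:45-20:45 (subtract 1h to convert from UTC+1).
Rosa in UTC: 08:30-09:00, 09:45-14:30, 15:30-21:00 (add 3h to convert from UTC-3).
Tomás in UTC: 08:00-10:30, 19:15-20:45 (add 3h to convert from UTC-3).
Ben in UTC: 09:45-10:15, 14:30-15:45, 16:30-19:30 (subtract 3h to convert from UTC+3).
Zara in UTC: 08:00-09:00, 09:45-12:45, 14:00-15:00, 16:15-17:15 (add 7h to convert from UTC-7).
Arjun ∩ Elena: 09:15-10:00, 17:00-19:00.
Arjun ∩ Elena ∩ Rosa: 09:45-10:00, 17:00-19:00.
Arjun ∩ Elena ∩ Rosa ∩ Tomás: 09:45-10:00.
Arjun ∩ Elena ∩ Rosa ∩ Tomás ∩ Ben: 09:45-10:00.
Arjun ∩ Elena ∩ Rosa ∩ Tomás ∩ Ben ∩ Zara: 09:45-10:00.

09:45-10:00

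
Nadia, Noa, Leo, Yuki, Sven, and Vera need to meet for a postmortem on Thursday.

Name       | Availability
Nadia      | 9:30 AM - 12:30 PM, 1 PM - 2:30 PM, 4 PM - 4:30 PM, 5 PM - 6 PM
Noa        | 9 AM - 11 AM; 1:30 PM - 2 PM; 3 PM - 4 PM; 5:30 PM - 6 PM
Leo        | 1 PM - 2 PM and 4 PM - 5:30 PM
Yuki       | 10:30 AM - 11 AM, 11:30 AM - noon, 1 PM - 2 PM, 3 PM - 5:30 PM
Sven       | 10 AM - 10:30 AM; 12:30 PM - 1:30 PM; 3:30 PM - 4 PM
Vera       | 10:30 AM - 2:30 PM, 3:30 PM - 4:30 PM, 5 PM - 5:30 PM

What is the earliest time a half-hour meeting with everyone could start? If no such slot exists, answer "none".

none

Nadia ∩ Noa: 09:30-11:00, 13:30-14:00, 17:30-18:00.
Nadia ∩ Noa ∩ Leo: 13:30-14:00.
Nadia ∩ Noa ∩ Leo ∩ Yuki: 13:30-14:00.
Nadia ∩ Noa ∩ Leo ∩ Yuki ∩ Sven: ∅.
Nadia ∩ Noa ∩ Leo ∩ Yuki ∩ Sven ∩ Vera: ∅.
There is no time when everyone is free.
No common window is at least 30 minutes long.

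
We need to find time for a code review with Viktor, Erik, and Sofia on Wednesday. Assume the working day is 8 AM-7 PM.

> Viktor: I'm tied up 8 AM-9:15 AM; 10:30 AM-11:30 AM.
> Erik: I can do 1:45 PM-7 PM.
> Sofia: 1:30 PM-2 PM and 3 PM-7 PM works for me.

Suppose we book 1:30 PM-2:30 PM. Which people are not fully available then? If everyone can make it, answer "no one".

Erik, Sofia

Viktor free: 09:15-10:30, 11:30-19:00 (invert busy blocks within the working day).
Erik free: 13:45-19:00.
Sofia free: 13:30-14:00, 15:00-19:00.
Viktor: free for 13:30-14:30. Erik: not fully free for 13:30-14:30. Sofia: not fully free for 13:30-14:30.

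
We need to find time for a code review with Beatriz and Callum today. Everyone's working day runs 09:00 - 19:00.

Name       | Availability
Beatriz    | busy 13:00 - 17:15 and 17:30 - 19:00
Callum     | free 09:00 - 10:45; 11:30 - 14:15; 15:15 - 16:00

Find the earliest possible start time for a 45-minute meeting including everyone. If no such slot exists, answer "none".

09:00

Beatriz free: 09:00-13:00, 17:15-17:30 (invert busy blocks within the working day).
Callum free: 09:00-10:45, 11:30-14:15, 15:15-16:00.
Beatriz ∩ Callum: 09:00-10:45, 11:30-13:00.
The first common window of at least 45 minutes is 09:00-10:45, so the earliest start is 09:00.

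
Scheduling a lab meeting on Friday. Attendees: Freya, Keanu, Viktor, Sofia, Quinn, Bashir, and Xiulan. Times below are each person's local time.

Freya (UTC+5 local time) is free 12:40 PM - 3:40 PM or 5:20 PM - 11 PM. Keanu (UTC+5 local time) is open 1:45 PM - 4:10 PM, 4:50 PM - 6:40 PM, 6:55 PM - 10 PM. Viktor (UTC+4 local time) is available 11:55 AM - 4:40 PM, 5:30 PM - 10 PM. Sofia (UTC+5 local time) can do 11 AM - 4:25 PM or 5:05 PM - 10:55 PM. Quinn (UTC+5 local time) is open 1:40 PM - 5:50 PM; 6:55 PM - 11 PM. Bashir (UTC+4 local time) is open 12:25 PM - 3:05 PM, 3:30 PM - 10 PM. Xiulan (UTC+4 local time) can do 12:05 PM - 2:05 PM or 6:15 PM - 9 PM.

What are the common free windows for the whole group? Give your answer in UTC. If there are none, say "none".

Freya in UTC: 07:40-10:40, 12:20-18:00 (subtract 5h to convert from UTC+5).
Keanu in UTC: 08:45-11:10, 11:50-13:40, 13:55-17:00 (subtract 5h to convert from UTC+5).
Viktor in UTC: 07:55-12:40, 13:30-18:00 (subtract 4h to convert from UTC+4).
Sofia in UTC: 06:00-11:25, 12:05-17:55 (subtract 5h to convert from UTC+5).
Quinn in UTC: 08:40-12:50, 13:55-18:00 (subtract 5h to convert from UTC+5).
Bashir in UTC: 08:25-11:05, 11:30-18:00 (subtract 4h to convert from UTC+4).
Xiulan in UTC: 08:05-10:05, 14:15-17:00 (subtract 4h to convert from UTC+4).
Freya ∩ Keanu: 08:45-10:40, 12:20-13:40, 13:55-17:00.
Freya ∩ Keanu ∩ Viktor: 08:45-10:40, 12:20-12:40, 13:30-13:40, 13:55-17:00.
Freya ∩ Keanu ∩ Viktor ∩ Sofia: 08:45-10:40, 12:20-12:40, 13:30-13:40, 13:55-17:00.
Freya ∩ Keanu ∩ Viktor ∩ Sofia ∩ Quinn: 08:45-10:40, 12:20-12:40, 13:55-17:00.
Freya ∩ Keanu ∩ Viktor ∩ Sofia ∩ Quinn ∩ Bashir: 08:45-10:40, 12:20-12:40, 13:55-17:00.
Freya ∩ Keanu ∩ Viktor ∩ Sofia ∩ Quinn ∩ Bashir ∩ Xiulan: 08:45-10:05, 14:15-17:00.

08:45-10:05, 14:15-17:00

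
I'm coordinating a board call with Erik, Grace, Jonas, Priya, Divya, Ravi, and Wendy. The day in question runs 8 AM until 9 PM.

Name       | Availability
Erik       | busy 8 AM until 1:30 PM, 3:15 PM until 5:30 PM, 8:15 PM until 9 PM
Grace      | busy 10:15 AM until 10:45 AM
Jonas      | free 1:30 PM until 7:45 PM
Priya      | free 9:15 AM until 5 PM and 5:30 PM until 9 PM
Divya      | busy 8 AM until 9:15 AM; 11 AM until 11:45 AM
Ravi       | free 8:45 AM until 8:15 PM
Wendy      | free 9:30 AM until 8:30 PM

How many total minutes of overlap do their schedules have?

Erik free: 13:30-15:15, 17:30-20:15 (invert busy blocks within the working day).
Grace free: 08:00-10:15, 10:45-21:00 (invert busy blocks within the working day).
Jonas free: 13:30-19:45.
Priya free: 09:15-17:00, 17:30-21:00.
Divya free: 09:15-11:00, 11:45-21:00 (invert busy blocks within the working day).
Ravi free: 08:45-20:15.
Wendy free: 09:30-20:30.
Erik ∩ Grace: 13:30-15:15, 17:30-20:15.
Erik ∩ Grace ∩ Jonas: 13:30-15:15, 17:30-19:45.
Erik ∩ Grace ∩ Jonas ∩ Priya: 13:30-15:15, 17:30-19:45.
Erik ∩ Grace ∩ Jonas ∩ Priya ∩ Divya: 13:30-15:15, 17:30-19:45.
Erik ∩ Grace ∩ Jonas ∩ Priya ∩ Divya ∩ Ravi: 13:30-15:15, 17:30-19:45.
Erik ∩ Grace ∩ Jonas ∩ Priya ∩ Divya ∩ Ravi ∩ Wendy: 13:30-15:15, 17:30-19:45.
Summing the common windows: 105 + 135 = 240 minutes.

240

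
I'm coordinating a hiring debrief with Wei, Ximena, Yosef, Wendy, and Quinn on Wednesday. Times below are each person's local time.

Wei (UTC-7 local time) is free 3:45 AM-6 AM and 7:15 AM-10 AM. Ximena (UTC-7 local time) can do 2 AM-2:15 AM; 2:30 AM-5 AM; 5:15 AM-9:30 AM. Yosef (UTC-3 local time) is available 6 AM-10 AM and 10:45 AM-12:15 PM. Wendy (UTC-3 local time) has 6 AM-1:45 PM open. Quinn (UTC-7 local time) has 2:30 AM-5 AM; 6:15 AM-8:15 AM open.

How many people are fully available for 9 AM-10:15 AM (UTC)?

Wei in UTC: 10:45-13:00, 14:15-17:00 (add 7h to convert from UTC-7).
Ximena in UTC: 09:00-09:15, 09:30-12:00, 12:15-16:30 (add 7h to convert from UTC-7).
Yosef in UTC: 09:00-13:00, 13:45-15:15 (add 3h to convert from UTC-3).
Wendy in UTC: 09:00-16:45 (add 3h to convert from UTC-3).
Quinn in UTC: 09:30-12:00, 13:15-15:15 (add 7h to convert from UTC-7).
Yosef and Wendy can make the full 09:00-10:15 slot — that's 2.

2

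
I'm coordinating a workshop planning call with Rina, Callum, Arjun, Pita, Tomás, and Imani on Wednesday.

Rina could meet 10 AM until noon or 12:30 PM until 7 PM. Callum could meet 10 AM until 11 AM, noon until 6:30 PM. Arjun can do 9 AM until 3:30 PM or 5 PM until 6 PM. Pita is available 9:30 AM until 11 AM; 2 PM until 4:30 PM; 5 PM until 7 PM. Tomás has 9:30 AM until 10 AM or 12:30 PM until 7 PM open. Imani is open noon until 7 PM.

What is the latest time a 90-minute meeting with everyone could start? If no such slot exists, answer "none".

14:00

Rina ∩ Callum: 10:00-11:00, 12:30-18:30.
Rina ∩ Callum ∩ Arjun: 10:00-11:00, 12:30-15:30, 17:00-18:00.
Rina ∩ Callum ∩ Arjun ∩ Pita: 10:00-11:00, 14:00-15:30, 17:00-18:00.
Rina ∩ Callum ∩ Arjun ∩ Pita ∩ Tomás: 14:00-15:30, 17:00-18:00.
Rina ∩ Callum ∩ Arjun ∩ Pita ∩ Tomás ∩ Imani: 14:00-15:30, 17:00-18:00.
Those are the intersection windows.
The last common window of at least 90 minutes is 14:00-15:30; a 90-minute meeting can start as late as 14:00 and still end by 15:30.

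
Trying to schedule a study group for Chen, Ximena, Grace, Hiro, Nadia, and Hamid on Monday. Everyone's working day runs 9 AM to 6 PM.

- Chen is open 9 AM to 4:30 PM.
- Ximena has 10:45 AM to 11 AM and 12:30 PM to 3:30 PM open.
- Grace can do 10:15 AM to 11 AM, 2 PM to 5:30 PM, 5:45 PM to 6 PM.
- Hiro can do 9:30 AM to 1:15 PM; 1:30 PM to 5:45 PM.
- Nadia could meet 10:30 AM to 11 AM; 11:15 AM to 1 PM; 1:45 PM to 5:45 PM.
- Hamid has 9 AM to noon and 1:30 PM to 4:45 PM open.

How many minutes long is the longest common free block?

Chen ∩ Ximena: 10:45-11:00, 12:30-15:30.
Chen ∩ Ximena ∩ Grace: 10:45-11:00, 14:00-15:30.
Chen ∩ Ximena ∩ Grace ∩ Hiro: 10:45-11:00, 14:00-15:30.
Chen ∩ Ximena ∩ Grace ∩ Hiro ∩ Nadia: 10:45-11:00, 14:00-15:30.
Chen ∩ Ximena ∩ Grace ∩ Hiro ∩ Nadia ∩ Hamid: 10:45-11:00, 14:00-15:30.
So the common availability across everyone is 10:45-11:00, 14:00-15:30.
The longest is 14:00-15:30 at 90 minutes.

90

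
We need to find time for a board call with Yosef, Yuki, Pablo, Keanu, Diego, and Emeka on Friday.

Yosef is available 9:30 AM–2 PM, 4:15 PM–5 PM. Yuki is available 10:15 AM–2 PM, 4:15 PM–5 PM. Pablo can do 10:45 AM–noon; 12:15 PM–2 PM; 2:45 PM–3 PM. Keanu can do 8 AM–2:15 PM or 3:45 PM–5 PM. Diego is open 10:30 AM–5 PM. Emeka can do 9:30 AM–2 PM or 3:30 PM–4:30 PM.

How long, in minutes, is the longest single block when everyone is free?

Yosef ∩ Yuki: 10:15-14:00, 16:15-17:00.
Yosef ∩ Yuki ∩ Pablo: 10:45-12:00, 12:15-14:00.
Yosef ∩ Yuki ∩ Pablo ∩ Keanu: 10:45-12:00, 12:15-14:00.
Yosef ∩ Yuki ∩ Pablo ∩ Keanu ∩ Diego: 10:45-12:00, 12:15-14:00.
Yosef ∩ Yuki ∩ Pablo ∩ Keanu ∩ Diego ∩ Emeka: 10:45-12:00, 12:15-14:00.
The longest is 12:15-14:00 at 105 minutes.

105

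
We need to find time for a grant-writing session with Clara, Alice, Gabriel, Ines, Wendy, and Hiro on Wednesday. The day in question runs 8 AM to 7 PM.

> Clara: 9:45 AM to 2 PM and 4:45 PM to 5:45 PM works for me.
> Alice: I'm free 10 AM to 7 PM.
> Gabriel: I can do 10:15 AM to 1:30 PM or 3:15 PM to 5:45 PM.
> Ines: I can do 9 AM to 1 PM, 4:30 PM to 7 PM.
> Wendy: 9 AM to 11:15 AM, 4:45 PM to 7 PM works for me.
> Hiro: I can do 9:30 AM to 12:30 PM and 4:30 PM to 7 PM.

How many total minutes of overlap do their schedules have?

120

Clara ∩ Alice: 10:00-14:00, 16:45-17:45.
Clara ∩ Alice ∩ Gabriel: 10:15-13:30, 16:45-17:45.
Clara ∩ Alice ∩ Gabriel ∩ Ines: 10:15-13:00, 16:45-17:45.
Clara ∩ Alice ∩ Gabriel ∩ Ines ∩ Wendy: 10:15-11:15, 16:45-17:45.
Clara ∩ Alice ∩ Gabriel ∩ Ines ∩ Wendy ∩ Hiro: 10:15-11:15, 16:45-17:45.
Those are the intersection windows.
Summing the common windows: 60 + 60 = 120 minutes.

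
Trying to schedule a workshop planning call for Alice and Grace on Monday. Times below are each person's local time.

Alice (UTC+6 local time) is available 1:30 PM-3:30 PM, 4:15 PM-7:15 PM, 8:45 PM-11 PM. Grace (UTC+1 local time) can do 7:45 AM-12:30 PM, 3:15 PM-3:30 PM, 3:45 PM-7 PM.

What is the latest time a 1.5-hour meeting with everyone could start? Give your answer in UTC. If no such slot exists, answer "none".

15:30

Alice in UTC: 07:30-09:30, 10:15-13:15, 14:45-17:00 (subtract 6h to convert from UTC+6).
Grace in UTC: 06:45-11:30, 14:15-14:30, 14:45-18:00 (subtract 1h to convert from UTC+1).
Alice ∩ Grace: 07:30-09:30, 10:15-11:30, 14:45-17:00.
The last common window of at least 90 minutes is 14:45-17:00; a 90-minute meeting can start as late as 15:30 and still end by 17:00.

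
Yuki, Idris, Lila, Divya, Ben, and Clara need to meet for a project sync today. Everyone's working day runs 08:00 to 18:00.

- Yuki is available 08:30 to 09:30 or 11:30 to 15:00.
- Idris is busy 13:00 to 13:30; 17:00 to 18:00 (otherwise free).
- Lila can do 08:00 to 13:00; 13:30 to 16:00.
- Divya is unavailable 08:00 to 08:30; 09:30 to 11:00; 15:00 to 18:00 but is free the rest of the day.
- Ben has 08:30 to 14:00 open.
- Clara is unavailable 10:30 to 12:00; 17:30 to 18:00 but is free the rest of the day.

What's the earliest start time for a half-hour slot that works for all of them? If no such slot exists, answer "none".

08:30

Yuki free: 08:30-09:30, 11:30-15:00.
Idris free: 08:00-13:00, 13:30-17:00 (invert busy blocks within the working day).
Lila free: 08:00-13:00, 13:30-16:00.
Divya free: 08:30-09:30, 11:00-15:00 (invert busy blocks within the working day).
Ben free: 08:30-14:00.
Clara free: 08:00-10:30, 12:00-17:30 (invert busy blocks within the working day).
Yuki ∩ Idris: 08:30-09:30, 11:30-13:00, 13:30-15:00.
Yuki ∩ Idris ∩ Lila: 08:30-09:30, 11:30-13:00, 13:30-15:00.
Yuki ∩ Idris ∩ Lila ∩ Divya: 08:30-09:30, 11:30-13:00, 13:30-15:00.
Yuki ∩ Idris ∩ Lila ∩ Divya ∩ Ben: 08:30-09:30, 11:30-13:00, 13:30-14:00.
Yuki ∩ Idris ∩ Lila ∩ Divya ∩ Ben ∩ Clara: 08:30-09:30, 12:00-13:00, 13:30-14:00.
So the common availability across everyone is 08:30-09:30, 12:00-13:00, 13:30-14:00.
The first common window of at least 30 minutes is 08:30-09:30, so the earliest start is 08:30.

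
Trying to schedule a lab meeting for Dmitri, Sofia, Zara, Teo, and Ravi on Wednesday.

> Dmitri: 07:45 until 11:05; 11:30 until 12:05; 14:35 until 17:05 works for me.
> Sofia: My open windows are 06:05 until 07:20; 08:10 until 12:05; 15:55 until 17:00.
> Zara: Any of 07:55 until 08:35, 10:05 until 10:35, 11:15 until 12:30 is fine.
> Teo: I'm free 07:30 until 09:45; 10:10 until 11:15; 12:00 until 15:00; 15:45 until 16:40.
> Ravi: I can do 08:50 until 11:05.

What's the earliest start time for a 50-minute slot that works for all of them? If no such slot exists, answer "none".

none

Dmitri ∩ Sofia: 08:10-11:05, 11:30-12:05, 15:55-17:00.
Dmitri ∩ Sofia ∩ Zara: 08:10-08:35, 10:05-10:35, 11:30-12:05.
Dmitri ∩ Sofia ∩ Zara ∩ Teo: 08:10-08:35, 10:10-10:35, 12:00-12:05.
Dmitri ∩ Sofia ∩ Zara ∩ Teo ∩ Ravi: 10:10-10:35.
Those are the intersection windows.
No common window is at least 50 minutes long.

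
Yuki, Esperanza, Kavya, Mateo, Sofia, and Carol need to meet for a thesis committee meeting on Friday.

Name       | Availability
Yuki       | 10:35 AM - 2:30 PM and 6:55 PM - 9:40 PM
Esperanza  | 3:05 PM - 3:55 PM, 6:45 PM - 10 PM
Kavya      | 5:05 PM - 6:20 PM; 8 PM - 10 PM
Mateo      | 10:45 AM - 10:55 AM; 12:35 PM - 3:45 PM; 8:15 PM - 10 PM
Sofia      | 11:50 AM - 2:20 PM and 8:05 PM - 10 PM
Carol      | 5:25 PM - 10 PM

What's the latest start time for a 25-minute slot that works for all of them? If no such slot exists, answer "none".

Yuki ∩ Esperanza: 18:55-21:40.
Yuki ∩ Esperanza ∩ Kavya: 20:00-21:40.
Yuki ∩ Esperanza ∩ Kavya ∩ Mateo: 20:15-21:40.
Yuki ∩ Esperanza ∩ Kavya ∩ Mateo ∩ Sofia: 20:15-21:40.
Yuki ∩ Esperanza ∩ Kavya ∩ Mateo ∩ Sofia ∩ Carol: 20:15-21:40.
So the common availability across everyone is 20:15-21:40.
The last common window of at least 25 minutes is 20:15-21:40; a 25-minute meeting can start as late as 21:15 and still end by 21:40.

21:15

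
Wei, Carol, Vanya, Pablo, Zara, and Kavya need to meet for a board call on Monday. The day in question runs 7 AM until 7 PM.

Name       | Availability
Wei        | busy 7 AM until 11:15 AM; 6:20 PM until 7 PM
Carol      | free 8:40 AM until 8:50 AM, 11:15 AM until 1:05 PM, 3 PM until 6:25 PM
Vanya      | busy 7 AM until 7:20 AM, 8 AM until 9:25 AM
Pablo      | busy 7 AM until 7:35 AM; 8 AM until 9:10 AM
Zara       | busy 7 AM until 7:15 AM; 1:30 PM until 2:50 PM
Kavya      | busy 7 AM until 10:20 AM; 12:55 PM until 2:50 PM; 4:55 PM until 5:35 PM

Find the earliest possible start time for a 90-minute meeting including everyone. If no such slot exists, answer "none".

11:15

Wei free: 11:15-18:20 (invert busy blocks within the working day).
Carol free: 08:40-08:50, 11:15-13:05, 15:00-18:25.
Vanya free: 07:20-08:00, 09:25-19:00 (invert busy blocks within the working day).
Pablo free: 07:35-08:00, 09:10-19:00 (invert busy blocks within the working day).
Zara free: 07:15-13:30, 14:50-19:00 (invert busy blocks within the working day).
Kavya free: 10:20-12:55, 14:50-16:55, 17:35-19:00 (invert busy blocks within the working day).
Wei ∩ Carol: 11:15-13:05, 15:00-18:20.
Wei ∩ Carol ∩ Vanya: 11:15-13:05, 15:00-18:20.
Wei ∩ Carol ∩ Vanya ∩ Pablo: 11:15-13:05, 15:00-18:20.
Wei ∩ Carol ∩ Vanya ∩ Pablo ∩ Zara: 11:15-13:05, 15:00-18:20.
Wei ∩ Carol ∩ Vanya ∩ Pablo ∩ Zara ∩ Kavya: 11:15-12:55, 15:00-16:55, 17:35-18:20.
The first common window of at least 90 minutes is 11:15-12:55, so the earliest start is 11:15.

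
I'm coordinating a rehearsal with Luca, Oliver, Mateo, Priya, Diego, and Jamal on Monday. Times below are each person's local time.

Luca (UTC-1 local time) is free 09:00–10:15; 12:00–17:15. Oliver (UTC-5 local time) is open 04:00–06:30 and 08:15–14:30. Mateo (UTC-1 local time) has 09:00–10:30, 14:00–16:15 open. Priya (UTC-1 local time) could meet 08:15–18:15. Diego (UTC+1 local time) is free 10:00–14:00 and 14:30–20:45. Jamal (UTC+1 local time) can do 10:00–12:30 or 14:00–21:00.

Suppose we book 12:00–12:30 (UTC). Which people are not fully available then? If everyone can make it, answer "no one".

Luca in UTC: 10:00-11:15, 13:00-18:15 (add 1h to convert from UTC-1).
Oliver in UTC: 09:00-11:30, 13:15-19:30 (add 5h to convert from UTC-5).
Mateo in UTC: 10:00-11:30, 15:00-17:15 (add 1h to convert from UTC-1).
Priya in UTC: 09:15-19:15 (add 1h to convert from UTC-1).
Diego in UTC: 09:00-13:00, 13:30-19:45 (subtract 1h to convert from UTC+1).
Jamal in UTC: 09:00-11:30, 13:00-20:00 (subtract 1h to convert from UTC+1).
Luca: not fully free for 12:00-12:30. Oliver: not fully free for 12:00-12:30. Mateo: not fully free for 12:00-12:30. Priya: free for 12:00-12:30. Diego: free for 12:00-12:30. Jamal: not fully free for 12:00-12:30.

Jamal, Luca, Mateo, Oliver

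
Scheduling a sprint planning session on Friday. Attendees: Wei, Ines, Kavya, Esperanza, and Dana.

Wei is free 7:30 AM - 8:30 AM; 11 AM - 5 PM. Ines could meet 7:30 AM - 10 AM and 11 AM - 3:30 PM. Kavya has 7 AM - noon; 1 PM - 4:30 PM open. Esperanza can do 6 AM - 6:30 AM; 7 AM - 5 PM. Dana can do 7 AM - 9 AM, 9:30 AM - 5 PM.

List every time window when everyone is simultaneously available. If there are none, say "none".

Wei ∩ Ines: 07:30-08:30, 11:00-15:30.
Wei ∩ Ines ∩ Kavya: 07:30-08:30, 11:00-12:00, 13:00-15:30.
Wei ∩ Ines ∩ Kavya ∩ Esperanza: 07:30-08:30, 11:00-12:00, 13:00-15:30.
Wei ∩ Ines ∩ Kavya ∩ Esperanza ∩ Dana: 07:30-08:30, 11:00-12:00, 13:00-15:30.
So the common availability across everyone is 07:30-08:30, 11:00-12:00, 13:00-15:30.

07:30-08:30, 11:00-12:00, 13:00-15:30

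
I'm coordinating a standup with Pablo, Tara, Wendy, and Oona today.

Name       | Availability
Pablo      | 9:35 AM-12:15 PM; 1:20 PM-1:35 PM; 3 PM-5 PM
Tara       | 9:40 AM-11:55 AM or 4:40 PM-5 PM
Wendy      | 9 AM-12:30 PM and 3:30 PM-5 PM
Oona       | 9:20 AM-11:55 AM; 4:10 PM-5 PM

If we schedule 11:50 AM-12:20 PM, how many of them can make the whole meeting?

Wendy can make the full 11:50-12:20 slot — that's 1.

1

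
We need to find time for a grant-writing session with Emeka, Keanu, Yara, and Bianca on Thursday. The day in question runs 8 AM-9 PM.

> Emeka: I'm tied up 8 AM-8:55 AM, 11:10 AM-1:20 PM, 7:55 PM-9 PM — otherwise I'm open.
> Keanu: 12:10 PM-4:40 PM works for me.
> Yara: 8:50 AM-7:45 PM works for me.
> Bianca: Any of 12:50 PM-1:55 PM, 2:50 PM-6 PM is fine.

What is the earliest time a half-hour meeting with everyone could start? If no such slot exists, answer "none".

Emeka free: 08:55-11:10, 13:20-19:55 (invert busy blocks within the working day).
Keanu free: 12:10-16:40.
Yara free: 08:50-19:45.
Bianca free: 12:50-13:55, 14:50-18:00.
Emeka ∩ Keanu: 13:20-16:40.
Emeka ∩ Keanu ∩ Yara: 13:20-16:40.
Emeka ∩ Keanu ∩ Yara ∩ Bianca: 13:20-13:55, 14:50-16:40.
Those are the intersection windows.
The first common window of at least 30 minutes is 13:20-13:55, so the earliest start is 13:20.

13:20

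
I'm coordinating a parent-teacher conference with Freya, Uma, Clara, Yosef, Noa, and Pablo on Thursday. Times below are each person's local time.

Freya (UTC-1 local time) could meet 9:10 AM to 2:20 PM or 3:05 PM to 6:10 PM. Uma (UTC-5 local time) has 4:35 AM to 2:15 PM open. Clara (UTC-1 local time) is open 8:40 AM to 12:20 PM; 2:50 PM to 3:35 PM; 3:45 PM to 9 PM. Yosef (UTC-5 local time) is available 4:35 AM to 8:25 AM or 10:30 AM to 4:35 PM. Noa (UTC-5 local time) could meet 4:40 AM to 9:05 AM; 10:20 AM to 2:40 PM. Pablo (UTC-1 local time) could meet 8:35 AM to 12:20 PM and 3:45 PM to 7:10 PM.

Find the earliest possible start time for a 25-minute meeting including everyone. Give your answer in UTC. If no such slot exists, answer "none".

Freya in UTC: 10:10-15:20, 16:05-19:10 (add 1h to convert from UTC-1).
Uma in UTC: 09:35-19:15 (add 5h to convert from UTC-5).
Clara in UTC: 09:40-13:20, 15:50-16:35, 16:45-22:00 (add 1h to convert from UTC-1).
Yosef in UTC: 09:35-13:25, 15:30-21:35 (add 5h to convert from UTC-5).
Noa in UTC: 09:40-14:05, 15:20-19:40 (add 5h to convert from UTC-5).
Pablo in UTC: 09:35-13:20, 16:45-20:10 (add 1h to convert from UTC-1).
Freya ∩ Uma: 10:10-15:20, 16:05-19:10.
Freya ∩ Uma ∩ Clara: 10:10-13:20, 16:05-16:35, 16:45-19:10.
Freya ∩ Uma ∩ Clara ∩ Yosef: 10:10-13:20, 16:05-16:35, 16:45-19:10.
Freya ∩ Uma ∩ Clara ∩ Yosef ∩ Noa: 10:10-13:20, 16:05-16:35, 16:45-19:10.
Freya ∩ Uma ∩ Clara ∩ Yosef ∩ Noa ∩ Pablo: 10:10-13:20, 16:45-19:10.
So the common availability across everyone is 10:10-13:20, 16:45-19:10.
The first common window of at least 25 minutes is 10:10-13:20, so the earliest start is 10:10.

10:10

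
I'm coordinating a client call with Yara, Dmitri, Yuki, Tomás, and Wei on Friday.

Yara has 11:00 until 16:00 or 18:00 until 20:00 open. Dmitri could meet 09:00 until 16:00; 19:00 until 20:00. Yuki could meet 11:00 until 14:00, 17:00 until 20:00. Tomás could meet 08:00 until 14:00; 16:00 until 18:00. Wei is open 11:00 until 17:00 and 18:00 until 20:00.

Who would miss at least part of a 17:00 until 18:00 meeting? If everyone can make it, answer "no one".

Dmitri, Wei, Yara

Yara: not fully free for 17:00-18:00. Dmitri: not fully free for 17:00-18:00. Yuki: free for 17:00-18:00. Tomás: free for 17:00-18:00. Wei: not fully free for 17:00-18:00.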